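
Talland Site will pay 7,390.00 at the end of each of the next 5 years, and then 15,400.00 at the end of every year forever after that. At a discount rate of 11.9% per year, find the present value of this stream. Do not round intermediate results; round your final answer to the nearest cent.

PV of 5-year annuity: 7,390.00 × [1 − (1+0.119)^−5] / 0.119 = 26705.42243
Perpetuity value at year 5: 15,400.00 / 0.119 = 129411.76471
PV of perpetuity: 129411.76471 / (1+0.119)^5 = 73760.41080
Total PV = 26705.42243 + 73760.41080 = 100465.83323

100465.83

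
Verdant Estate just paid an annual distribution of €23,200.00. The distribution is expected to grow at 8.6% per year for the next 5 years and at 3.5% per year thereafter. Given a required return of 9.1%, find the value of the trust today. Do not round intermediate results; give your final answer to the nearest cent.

D_1 = 25195.20000
D_2 = 27361.98720
D_3 = 29715.11810
D_4 = 32270.61826
D_5 = 35045.89143
Terminal value at year 5: TV = D_5×(1+g_2)/(r−g_2) = 36272.49763/0.056 = 647723.17189
P_0 = D_1/(1+r)^1 + D_2/(1+r)^2 + D_3/(1+r)^3 + D_4/(1+r)^4 + D_5/(1+r)^5 + TV/(1+r)^5
    = 23093.67553 + 22987.83833 + 22882.48619 + 22777.61687 + 22673.22815 + 419049.84176 = 533464.68683

€533464.69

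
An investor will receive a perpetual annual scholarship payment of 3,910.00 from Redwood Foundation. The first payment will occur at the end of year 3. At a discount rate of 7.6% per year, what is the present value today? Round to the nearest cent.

Value at end of year 2: C / r = 3,910.00 / 0.076 = 51,447.3684
Discount to today: PV = 51,447.3684 / (1 + 0.076)^2 = 51,447.3684 / 1.157776 = 44,436.37

44436.37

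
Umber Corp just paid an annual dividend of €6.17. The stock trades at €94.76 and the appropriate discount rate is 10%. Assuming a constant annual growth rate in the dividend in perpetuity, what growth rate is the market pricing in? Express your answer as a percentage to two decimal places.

3.28%

P = D₀(1+g)/(r−g) ⇒ P(r−g) = D₀(1+g) ⇒ g(P+D₀) = P·r − D₀
g = (P·r − D₀)/(P + D₀) = (€94.76×0.1 − €6.17) / (€94.76 + €6.17) = 0.032755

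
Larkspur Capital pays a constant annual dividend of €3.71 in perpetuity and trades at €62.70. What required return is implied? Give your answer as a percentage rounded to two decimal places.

5.92%

P = C/r ⇒ r = C/P = €3.71/€62.70 = 0.059171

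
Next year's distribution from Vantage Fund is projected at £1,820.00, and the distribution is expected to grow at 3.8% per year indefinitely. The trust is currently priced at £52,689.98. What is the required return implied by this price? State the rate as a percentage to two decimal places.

P = D₁/(r − g) ⇒ r = D₁/P + g = £1,820.0000/£52,689.98 + 0.038 = 0.034542 + 0.038 = 0.072542

7.25%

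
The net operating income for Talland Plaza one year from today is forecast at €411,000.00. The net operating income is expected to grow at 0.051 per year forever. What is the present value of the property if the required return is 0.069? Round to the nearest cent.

€22833333.33

Growing perpetuity: P = D₁ / (r − g) = €411,000.0000 / (0.069 − 0.051) = €22,833,333.33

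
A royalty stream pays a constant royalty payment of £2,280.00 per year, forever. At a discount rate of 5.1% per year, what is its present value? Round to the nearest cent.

Level perpetuity: PV = C / r = £2,280.00 / 0.051 = £44,705.88

£44705.88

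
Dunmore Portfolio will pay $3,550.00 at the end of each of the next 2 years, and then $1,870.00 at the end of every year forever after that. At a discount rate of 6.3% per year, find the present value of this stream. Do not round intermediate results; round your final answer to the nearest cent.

PV of 2-year annuity: $3,550.00 × [1 − (1+0.063)^−2] / 0.063 = 6481.28400
Perpetuity value at year 2: $1,870.00 / 0.063 = 29682.53968
PV of perpetuity: 29682.53968 / (1+0.063)^2 = 26268.45487
Total PV = 6481.28400 + 26268.45487 = 32749.73887

$32749.74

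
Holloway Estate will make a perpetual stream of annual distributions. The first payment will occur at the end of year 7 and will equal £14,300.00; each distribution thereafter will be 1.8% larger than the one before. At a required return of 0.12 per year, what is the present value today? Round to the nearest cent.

£71027.70

Value at end of year 6: C₁ / (r − g) = £14,300.00 / (0.12 − 0.018) = £140,196.0784
Discount to today: PV = £140,196.0784 / (1 + 0.12)^6 = £140,196.0784 / 1.973823 = £71,027.70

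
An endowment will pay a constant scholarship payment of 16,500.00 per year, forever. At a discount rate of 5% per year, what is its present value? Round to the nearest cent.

330000.00

Level perpetuity: PV = C / r = 16,500.00 / 0.05 = 330,000.00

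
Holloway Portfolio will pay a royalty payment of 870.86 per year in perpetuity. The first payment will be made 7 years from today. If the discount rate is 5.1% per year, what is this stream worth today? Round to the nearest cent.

Value at end of year 6: C / r = 870.86 / 0.051 = 17,075.6863
Discount to today: PV = 17,075.6863 / (1 + 0.051)^6 = 17,075.6863 / 1.347772 = 12,669.57

12669.57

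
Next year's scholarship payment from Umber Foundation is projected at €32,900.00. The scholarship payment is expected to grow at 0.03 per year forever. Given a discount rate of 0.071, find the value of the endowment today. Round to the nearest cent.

€802439.02

Growing perpetuity: P = D₁ / (r − g) = €32,900.0000 / (0.071 − 0.03) = €802,439.02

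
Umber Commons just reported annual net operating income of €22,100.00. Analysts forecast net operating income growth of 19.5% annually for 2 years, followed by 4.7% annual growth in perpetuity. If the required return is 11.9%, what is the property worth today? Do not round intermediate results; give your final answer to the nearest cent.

€415311.74

D_1 = 26409.50000
D_2 = 31559.35250
Terminal value at year 2: TV = D_2×(1+g_2)/(r−g_2) = 33042.64207/0.072 = 458925.58427
P_0 = D_1/(1+r)^1 + D_2/(1+r)^2 + TV/(1+r)^2
    = 23600.98302 + 25203.90948 + 366506.85037 = 415311.74288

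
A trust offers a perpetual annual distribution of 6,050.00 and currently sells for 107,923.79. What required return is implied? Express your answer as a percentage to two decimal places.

P = C/r ⇒ r = C/P = 6,050.00/107,923.79 = 0.056058

5.61%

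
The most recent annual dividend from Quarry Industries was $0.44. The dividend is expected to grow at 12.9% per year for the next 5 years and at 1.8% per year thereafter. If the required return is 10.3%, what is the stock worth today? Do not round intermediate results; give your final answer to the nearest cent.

D_1 = 0.49676
D_2 = 0.56084
D_3 = 0.63319
D_4 = 0.71487
D_5 = 0.80709
Terminal value at year 5: TV = D_5×(1+g_2)/(r−g_2) = 0.82162/0.085 = 9.66610
P_0 = D_1/(1+r)^1 + D_2/(1+r)^2 + D_3/(1+r)^3 + D_4/(1+r)^4 + D_5/(1+r)^5 + TV/(1+r)^5
    = 0.45037 + 0.46099 + 0.47185 + 0.48298 + 0.49436 + 5.92071 = 8.28126

$8.28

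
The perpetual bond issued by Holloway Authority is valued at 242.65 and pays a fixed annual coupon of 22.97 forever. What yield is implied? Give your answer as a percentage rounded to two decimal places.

9.47%

P = C/r ⇒ r = C/P = 22.97/242.65 = 0.094663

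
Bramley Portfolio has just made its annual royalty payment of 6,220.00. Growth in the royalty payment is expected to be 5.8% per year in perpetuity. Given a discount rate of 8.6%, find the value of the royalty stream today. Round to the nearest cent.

235027.14

D₁ = D₀ × (1 + g) = 6,220.00 × 1.058 = 6,580.7600
Growing perpetuity: P = D₁ / (r − g) = 6,580.7600 / (0.086 − 0.058) = 235,027.14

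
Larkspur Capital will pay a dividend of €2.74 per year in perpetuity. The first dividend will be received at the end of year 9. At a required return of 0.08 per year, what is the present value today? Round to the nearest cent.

€18.50

Value at end of year 8: C / r = €2.74 / 0.08 = €34.2500
Discount to today: PV = €34.2500 / (1 + 0.08)^8 = €34.2500 / 1.850930 = €18.50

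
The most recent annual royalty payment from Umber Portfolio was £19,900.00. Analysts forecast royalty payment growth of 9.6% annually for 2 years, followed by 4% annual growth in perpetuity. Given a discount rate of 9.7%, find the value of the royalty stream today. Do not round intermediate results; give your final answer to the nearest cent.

D_1 = 21810.40000
D_2 = 23904.19840
Terminal value at year 2: TV = D_2×(1+g_2)/(r−g_2) = 24860.36634/0.057 = 436146.77782
P_0 = D_1/(1+r)^1 + D_2/(1+r)^2 + TV/(1+r)^2
    = 19881.85962 + 19863.73577 + 362426.05617 = 402171.65155

£402171.65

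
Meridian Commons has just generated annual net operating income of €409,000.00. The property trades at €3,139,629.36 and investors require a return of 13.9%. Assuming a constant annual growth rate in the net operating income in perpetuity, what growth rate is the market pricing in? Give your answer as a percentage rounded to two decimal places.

P = D₀(1+g)/(r−g) ⇒ P(r−g) = D₀(1+g) ⇒ g(P+D₀) = P·r − D₀
g = (P·r − D₀)/(P + D₀) = (€3,139,629.36×0.139 − €409,000.00) / (€3,139,629.36 + €409,000.00) = 0.007724

0.77%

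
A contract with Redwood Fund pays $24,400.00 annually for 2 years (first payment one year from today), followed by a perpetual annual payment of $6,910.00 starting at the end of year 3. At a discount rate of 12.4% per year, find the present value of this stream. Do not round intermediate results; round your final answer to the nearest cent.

PV of 2-year annuity: $24,400.00 × [1 − (1+0.124)^−2] / 0.124 = 41021.51695
Perpetuity value at year 2: $6,910.00 / 0.124 = 55725.80645
PV of perpetuity: 55725.80645 / (1+0.124)^2 = 44108.64735
Total PV = 41021.51695 + 44108.64735 = 85130.16430

$85130.16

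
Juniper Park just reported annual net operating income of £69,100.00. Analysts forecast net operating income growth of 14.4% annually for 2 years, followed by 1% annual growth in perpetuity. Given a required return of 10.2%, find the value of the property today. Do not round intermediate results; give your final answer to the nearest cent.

£963724.99

D_1 = 79050.40000
D_2 = 90433.65760
Terminal value at year 2: TV = D_2×(1+g_2)/(r−g_2) = 91337.99418/0.092 = 992804.28452
P_0 = D_1/(1+r)^1 + D_2/(1+r)^2 + TV/(1+r)^2
    = 71733.57532 + 74467.52283 + 817523.89198 = 963724.99014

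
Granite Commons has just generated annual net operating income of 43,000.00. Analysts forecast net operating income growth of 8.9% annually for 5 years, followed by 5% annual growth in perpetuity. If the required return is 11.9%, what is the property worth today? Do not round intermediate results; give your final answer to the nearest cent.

769526.01

D_1 = 46827.00000
D_2 = 50994.60300
D_3 = 55533.12267
D_4 = 60475.57058
D_5 = 65857.89637
Terminal value at year 5: TV = D_5×(1+g_2)/(r−g_2) = 69150.79118/0.069 = 1002185.37949
P_0 = D_1/(1+r)^1 + D_2/(1+r)^2 + D_3/(1+r)^3 + D_4/(1+r)^4 + D_5/(1+r)^5 + TV/(1+r)^5
    = 41847.18499 + 40725.27654 + 39633.44607 + 38570.88720 + 37536.81515 + 571212.40450 = 769526.01445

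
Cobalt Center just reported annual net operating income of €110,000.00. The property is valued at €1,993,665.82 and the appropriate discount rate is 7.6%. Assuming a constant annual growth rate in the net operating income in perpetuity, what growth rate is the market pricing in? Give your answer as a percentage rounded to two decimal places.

1.97%

P = D₀(1+g)/(r−g) ⇒ P(r−g) = D₀(1+g) ⇒ g(P+D₀) = P·r − D₀
g = (P·r − D₀)/(P + D₀) = (€1,993,665.82×0.076 − €110,000.00) / (€1,993,665.82 + €110,000.00) = 0.019736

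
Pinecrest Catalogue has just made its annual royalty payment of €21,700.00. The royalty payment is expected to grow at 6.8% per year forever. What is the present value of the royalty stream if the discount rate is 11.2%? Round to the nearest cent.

€526718.18

D₁ = D₀ × (1 + g) = €21,700.00 × 1.068 = €23,175.6000
Growing perpetuity: P = D₁ / (r − g) = €23,175.6000 / (0.112 − 0.068) = €526,718.18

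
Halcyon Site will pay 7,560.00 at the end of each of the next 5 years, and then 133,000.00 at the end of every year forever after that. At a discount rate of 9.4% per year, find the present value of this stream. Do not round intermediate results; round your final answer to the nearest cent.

PV of 5-year annuity: 7,560.00 × [1 − (1+0.094)^−5] / 0.094 = 29103.08763
Perpetuity value at year 5: 133,000.00 / 0.094 = 1414893.61702
PV of perpetuity: 1414893.61702 / (1+0.094)^5 = 902894.85314
Total PV = 29103.08763 + 902894.85314 = 931997.94077

931997.94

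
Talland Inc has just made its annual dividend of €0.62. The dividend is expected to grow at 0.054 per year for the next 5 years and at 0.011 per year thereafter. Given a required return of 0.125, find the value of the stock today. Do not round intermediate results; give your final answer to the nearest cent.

€6.53

D_1 = 0.65348
D_2 = 0.68877
D_3 = 0.72596
D_4 = 0.76516
D_5 = 0.80648
Terminal value at year 5: TV = D_5×(1+g_2)/(r−g_2) = 0.81535/0.114 = 7.15222
P_0 = D_1/(1+r)^1 + D_2/(1+r)^2 + D_3/(1+r)^3 + D_4/(1+r)^4 + D_5/(1+r)^5 + TV/(1+r)^5
    = 0.58087 + 0.54421 + 0.50987 + 0.47769 + 0.44754 + 3.96898 = 6.52915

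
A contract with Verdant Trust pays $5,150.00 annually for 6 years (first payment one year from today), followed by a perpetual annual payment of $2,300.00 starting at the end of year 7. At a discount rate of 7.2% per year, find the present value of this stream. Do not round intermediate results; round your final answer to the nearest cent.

PV of 6-year annuity: $5,150.00 × [1 − (1+0.072)^−6] / 0.072 = 24396.84658
Perpetuity value at year 6: $2,300.00 / 0.072 = 31944.44444
PV of perpetuity: 31944.44444 / (1+0.072)^6 = 21048.76539
Total PV = 24396.84658 + 21048.76539 = 45445.61197

$45445.61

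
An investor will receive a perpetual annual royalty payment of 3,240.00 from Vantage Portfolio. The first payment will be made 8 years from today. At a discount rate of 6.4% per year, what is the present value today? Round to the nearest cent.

32792.43

Value at end of year 7: C / r = 3,240.00 / 0.064 = 50,625.0000
Discount to today: PV = 50,625.0000 / (1 + 0.064)^7 = 50,625.0000 / 1.543801 = 32,792.43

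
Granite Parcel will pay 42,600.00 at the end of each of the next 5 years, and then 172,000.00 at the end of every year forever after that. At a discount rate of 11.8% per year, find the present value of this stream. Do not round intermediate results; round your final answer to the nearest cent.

988848.67

PV of 5-year annuity: 42,600.00 × [1 − (1+0.118)^−5] / 0.118 = 154327.37330
Perpetuity value at year 5: 172,000.00 / 0.118 = 1457627.11864
PV of perpetuity: 1457627.11864 / (1+0.118)^5 = 834521.29217
Total PV = 154327.37330 + 834521.29217 = 988848.66547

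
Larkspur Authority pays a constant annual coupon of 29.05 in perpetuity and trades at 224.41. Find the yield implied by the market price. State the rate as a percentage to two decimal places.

P = C/r ⇒ r = C/P = 29.05/224.41 = 0.129451

12.95%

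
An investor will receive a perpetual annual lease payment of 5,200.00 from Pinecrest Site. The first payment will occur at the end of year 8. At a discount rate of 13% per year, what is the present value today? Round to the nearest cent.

Value at end of year 7: C / r = 5,200.00 / 0.13 = 40,000.0000
Discount to today: PV = 40,000.0000 / (1 + 0.13)^7 = 40,000.0000 / 2.352605 = 17,002.43

17002.43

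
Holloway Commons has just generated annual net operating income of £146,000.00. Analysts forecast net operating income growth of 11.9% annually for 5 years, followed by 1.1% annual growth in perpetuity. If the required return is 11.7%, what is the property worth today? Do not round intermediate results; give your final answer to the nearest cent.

D_1 = 163374.00000
D_2 = 182815.50600
D_3 = 204570.55121
D_4 = 228914.44681
D_5 = 256155.26598
Terminal value at year 5: TV = D_5×(1+g_2)/(r−g_2) = 258972.97390/0.106 = 2443141.26325
P_0 = D_1/(1+r)^1 + D_2/(1+r)^2 + D_3/(1+r)^3 + D_4/(1+r)^4 + D_5/(1+r)^5 + TV/(1+r)^5
    = 146261.41450 + 146523.29707 + 146785.64854 + 147048.46976 + 147311.76156 + 1405020.66919 = 2138951.26063

£2138951.26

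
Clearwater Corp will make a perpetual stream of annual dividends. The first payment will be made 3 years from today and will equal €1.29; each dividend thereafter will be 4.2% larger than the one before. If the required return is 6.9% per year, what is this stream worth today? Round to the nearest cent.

€41.81

Value at end of year 2: C₁ / (r − g) = €1.29 / (0.069 − 0.042) = €47.7778
Discount to today: PV = €47.7778 / (1 + 0.069)^2 = €47.7778 / 1.142761 = €41.81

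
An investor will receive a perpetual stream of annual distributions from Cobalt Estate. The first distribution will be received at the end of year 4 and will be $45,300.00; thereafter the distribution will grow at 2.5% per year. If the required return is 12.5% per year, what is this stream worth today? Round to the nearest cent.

$318156.38

Value at end of year 3: C₁ / (r − g) = $45,300.00 / (0.125 − 0.025) = $453,000.0000
Discount to today: PV = $453,000.0000 / (1 + 0.125)^3 = $453,000.0000 / 1.423828 = $318,156.38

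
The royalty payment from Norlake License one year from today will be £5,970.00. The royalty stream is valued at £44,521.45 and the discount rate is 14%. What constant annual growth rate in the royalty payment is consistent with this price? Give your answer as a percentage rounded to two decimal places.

0.59%

P = D₁/(r−g) ⇒ g = r − D₁/P = 0.14 − £5,970.00/£44,521.45 = 0.005907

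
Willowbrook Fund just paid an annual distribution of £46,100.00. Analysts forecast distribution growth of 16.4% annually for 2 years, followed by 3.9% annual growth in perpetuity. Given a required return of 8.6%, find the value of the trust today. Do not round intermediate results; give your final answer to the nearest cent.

D_1 = 53660.40000
D_2 = 62460.70560
Terminal value at year 2: TV = D_2×(1+g_2)/(r−g_2) = 64896.67312/0.047 = 1380780.27911
P_0 = D_1/(1+r)^1 + D_2/(1+r)^2 + TV/(1+r)^2
    = 49411.04972 + 52959.90965 + 1170752.04521 = 1273123.00458

£1273123.00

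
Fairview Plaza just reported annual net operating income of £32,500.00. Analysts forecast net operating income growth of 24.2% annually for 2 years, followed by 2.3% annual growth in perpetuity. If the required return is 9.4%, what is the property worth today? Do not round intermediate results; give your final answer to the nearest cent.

D_1 = 40365.00000
D_2 = 50133.33000
Terminal value at year 2: TV = D_2×(1+g_2)/(r−g_2) = 51286.39659/0.071 = 722343.61394
P_0 = D_1/(1+r)^1 + D_2/(1+r)^2 + TV/(1+r)^2
    = 36896.70932 + 41888.22027 + 603544.35691 = 682329.28651

£682329.29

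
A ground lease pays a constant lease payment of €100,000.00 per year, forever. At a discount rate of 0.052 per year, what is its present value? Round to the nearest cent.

€1923076.92

Level perpetuity: PV = C / r = €100,000.00 / 0.052 = €1,923,076.92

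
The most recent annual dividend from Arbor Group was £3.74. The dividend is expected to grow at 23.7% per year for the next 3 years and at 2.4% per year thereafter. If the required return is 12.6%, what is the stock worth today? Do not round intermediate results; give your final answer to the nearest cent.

£63.36

D_1 = 4.62638
D_2 = 5.72283
D_3 = 7.07914
Terminal value at year 3: TV = D_3×(1+g_2)/(r−g_2) = 7.24904/0.102 = 71.06905
P_0 = D_1/(1+r)^1 + D_2/(1+r)^2 + D_3/(1+r)^3 + TV/(1+r)^3
    = 4.10869 + 4.51372 + 4.95867 + 49.78119 = 63.36227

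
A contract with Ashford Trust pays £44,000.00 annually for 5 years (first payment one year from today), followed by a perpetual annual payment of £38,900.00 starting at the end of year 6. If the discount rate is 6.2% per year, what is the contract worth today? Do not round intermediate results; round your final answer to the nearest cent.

PV of 5-year annuity: £44,000.00 × [1 − (1+0.062)^−5] / 0.062 = 184339.91906
Perpetuity value at year 5: £38,900.00 / 0.062 = 627419.35484
PV of perpetuity: 627419.35484 / (1+0.062)^5 = 464446.10822
Total PV = 184339.91906 + 464446.10822 = 648786.02727

£648786.03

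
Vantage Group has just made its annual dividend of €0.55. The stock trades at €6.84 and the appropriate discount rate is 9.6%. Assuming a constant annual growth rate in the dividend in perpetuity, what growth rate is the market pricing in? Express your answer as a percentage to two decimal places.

1.44%

P = D₀(1+g)/(r−g) ⇒ P(r−g) = D₀(1+g) ⇒ g(P+D₀) = P·r − D₀
g = (P·r − D₀)/(P + D₀) = (€6.84×0.096 − €0.55) / (€6.84 + €0.55) = 0.014430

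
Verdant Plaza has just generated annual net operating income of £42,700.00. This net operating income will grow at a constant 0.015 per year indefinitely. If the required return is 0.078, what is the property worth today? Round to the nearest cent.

D₁ = D₀ × (1 + g) = £42,700.00 × 1.015 = £43,340.5000
Growing perpetuity: P = D₁ / (r − g) = £43,340.5000 / (0.078 − 0.015) = £687,944.44

£687944.44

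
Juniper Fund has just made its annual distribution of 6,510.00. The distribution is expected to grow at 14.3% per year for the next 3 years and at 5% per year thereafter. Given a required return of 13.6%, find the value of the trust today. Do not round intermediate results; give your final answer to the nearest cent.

100732.62

D_1 = 7440.93000
D_2 = 8504.98299
D_3 = 9721.19556
Terminal value at year 3: TV = D_3×(1+g_2)/(r−g_2) = 10207.25534/0.086 = 118689.01553
P_0 = D_1/(1+r)^1 + D_2/(1+r)^2 + D_3/(1+r)^3 + TV/(1+r)^3
    = 6550.11444 + 6590.47606 + 6631.08639 + 80960.93842 = 100732.61530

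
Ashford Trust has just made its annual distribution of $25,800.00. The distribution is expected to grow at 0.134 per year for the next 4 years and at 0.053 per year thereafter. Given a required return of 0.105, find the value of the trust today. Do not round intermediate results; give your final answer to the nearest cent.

$689643.61

D_1 = 29257.20000
D_2 = 33177.66480
D_3 = 37623.47188
D_4 = 42665.01712
Terminal value at year 4: TV = D_4×(1+g_2)/(r−g_2) = 44926.26302/0.052 = 863966.59659
P_0 = D_1/(1+r)^1 + D_2/(1+r)^2 + D_3/(1+r)^3 + D_4/(1+r)^4 + TV/(1+r)^4
    = 26477.10407 + 27171.97830 + 27885.08904 + 28616.91491 + 579492.52684 = 689643.61316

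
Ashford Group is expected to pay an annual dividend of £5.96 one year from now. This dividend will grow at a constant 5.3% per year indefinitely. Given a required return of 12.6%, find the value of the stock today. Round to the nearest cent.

£81.64

Growing perpetuity: P = D₁ / (r − g) = £5.9600 / (0.126 − 0.053) = £81.64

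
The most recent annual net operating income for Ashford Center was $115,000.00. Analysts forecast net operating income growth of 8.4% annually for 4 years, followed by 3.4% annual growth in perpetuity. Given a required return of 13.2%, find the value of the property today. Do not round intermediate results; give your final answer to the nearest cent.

D_1 = 124660.00000
D_2 = 135131.44000
D_3 = 146482.48096
D_4 = 158787.00936
Terminal value at year 4: TV = D_4×(1+g_2)/(r−g_2) = 164185.76768/0.098 = 1675364.97632
P_0 = D_1/(1+r)^1 + D_2/(1+r)^2 + D_3/(1+r)^3 + D_4/(1+r)^4 + TV/(1+r)^4
    = 110123.67491 + 105454.11979 + 100982.56701 + 96700.62070 + 1020290.22254 = 1433551.20496

$1433551.20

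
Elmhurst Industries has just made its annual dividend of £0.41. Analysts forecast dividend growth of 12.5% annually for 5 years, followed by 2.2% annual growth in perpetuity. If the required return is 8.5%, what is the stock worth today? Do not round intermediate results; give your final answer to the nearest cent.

£10.26

D_1 = 0.46125
D_2 = 0.51891
D_3 = 0.58377
D_4 = 0.65674
D_5 = 0.73883
Terminal value at year 5: TV = D_5×(1+g_2)/(r−g_2) = 0.75509/0.063 = 11.98552
P_0 = D_1/(1+r)^1 + D_2/(1+r)^2 + D_3/(1+r)^3 + D_4/(1+r)^4 + D_5/(1+r)^5 + TV/(1+r)^5
    = 0.42512 + 0.44079 + 0.45704 + 0.47389 + 0.49136 + 7.97091 = 10.25910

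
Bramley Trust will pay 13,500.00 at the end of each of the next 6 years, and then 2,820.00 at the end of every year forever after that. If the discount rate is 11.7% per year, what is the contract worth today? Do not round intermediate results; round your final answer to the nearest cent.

PV of 6-year annuity: 13,500.00 × [1 − (1+0.117)^−6] / 0.117 = 55978.81275
Perpetuity value at year 6: 2,820.00 / 0.117 = 24102.56410
PV of perpetuity: 24102.56410 / (1+0.117)^6 = 12409.21211
Total PV = 55978.81275 + 12409.21211 = 68388.02485

68388.02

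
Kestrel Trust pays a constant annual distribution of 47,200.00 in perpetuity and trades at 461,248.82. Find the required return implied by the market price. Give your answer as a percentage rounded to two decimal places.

P = C/r ⇒ r = C/P = 47,200.00/461,248.82 = 0.102331

10.23%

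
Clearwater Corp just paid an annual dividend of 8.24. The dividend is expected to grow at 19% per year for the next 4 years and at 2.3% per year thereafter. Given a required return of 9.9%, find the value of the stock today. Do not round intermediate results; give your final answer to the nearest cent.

192.84

D_1 = 9.80560
D_2 = 11.66866
D_3 = 13.88571
D_4 = 16.52400
Terminal value at year 4: TV = D_4×(1+g_2)/(r−g_2) = 16.90405/0.076 = 222.42167
P_0 = D_1/(1+r)^1 + D_2/(1+r)^2 + D_3/(1+r)^3 + D_4/(1+r)^4 + TV/(1+r)^4
    = 8.92229 + 9.66108 + 10.46104 + 11.32724 + 152.47068 = 192.84234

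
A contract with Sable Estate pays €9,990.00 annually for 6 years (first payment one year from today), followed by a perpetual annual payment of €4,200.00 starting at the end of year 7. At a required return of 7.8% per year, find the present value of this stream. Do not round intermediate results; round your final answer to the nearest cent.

PV of 6-year annuity: €9,990.00 × [1 − (1+0.078)^−6] / 0.078 = 46464.11511
Perpetuity value at year 6: €4,200.00 / 0.078 = 53846.15385
PV of perpetuity: 53846.15385 / (1+0.078)^6 = 34311.69104
Total PV = 46464.11511 + 34311.69104 = 80775.80615

€80775.81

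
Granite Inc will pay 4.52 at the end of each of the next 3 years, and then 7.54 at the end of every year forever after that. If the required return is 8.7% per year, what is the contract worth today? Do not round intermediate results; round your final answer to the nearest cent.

78.98

PV of 3-year annuity: 4.52 × [1 − (1+0.087)^−3] / 0.087 = 11.50290
Perpetuity value at year 3: 7.54 / 0.087 = 86.66667
PV of perpetuity: 86.66667 / (1+0.087)^3 = 67.47820
Total PV = 11.50290 + 67.47820 = 78.98110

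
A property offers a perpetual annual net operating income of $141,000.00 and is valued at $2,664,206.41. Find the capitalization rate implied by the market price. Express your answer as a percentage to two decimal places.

5.29%

P = C/r ⇒ r = C/P = $141,000.00/$2,664,206.41 = 0.052924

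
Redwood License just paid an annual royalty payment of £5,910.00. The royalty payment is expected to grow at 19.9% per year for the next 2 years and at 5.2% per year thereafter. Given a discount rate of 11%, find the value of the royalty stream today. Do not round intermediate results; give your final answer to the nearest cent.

£138353.76

D_1 = 7086.09000
D_2 = 8496.22191
Terminal value at year 2: TV = D_2×(1+g_2)/(r−g_2) = 8938.02545/0.058 = 154103.88706
P_0 = D_1/(1+r)^1 + D_2/(1+r)^2 + TV/(1+r)^2
    = 6383.86486 + 6895.72430 + 125074.17179 = 138353.76095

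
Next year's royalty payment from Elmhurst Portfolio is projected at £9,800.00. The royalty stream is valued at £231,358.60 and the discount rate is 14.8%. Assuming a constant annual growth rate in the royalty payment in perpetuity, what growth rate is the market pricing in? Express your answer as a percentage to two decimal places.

10.56%

P = D₁/(r−g) ⇒ g = r − D₁/P = 0.148 − £9,800.00/£231,358.60 = 0.105642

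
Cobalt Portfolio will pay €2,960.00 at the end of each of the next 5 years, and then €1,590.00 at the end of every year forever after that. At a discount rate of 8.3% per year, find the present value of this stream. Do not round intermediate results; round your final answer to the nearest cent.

€24583.66

PV of 5-year annuity: €2,960.00 × [1 − (1+0.083)^−5] / 0.083 = 11725.56155
Perpetuity value at year 5: €1,590.00 / 0.083 = 19156.62651
PV of perpetuity: 19156.62651 / (1+0.083)^5 = 12858.09851
Total PV = 11725.56155 + 12858.09851 = 24583.66006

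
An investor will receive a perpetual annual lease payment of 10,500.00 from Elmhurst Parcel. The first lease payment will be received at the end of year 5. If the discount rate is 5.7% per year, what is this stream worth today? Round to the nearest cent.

Value at end of year 4: C / r = 10,500.00 / 0.057 = 184,210.5263
Discount to today: PV = 184,210.5263 / (1 + 0.057)^4 = 184,210.5263 / 1.248245 = 147,575.58

147575.58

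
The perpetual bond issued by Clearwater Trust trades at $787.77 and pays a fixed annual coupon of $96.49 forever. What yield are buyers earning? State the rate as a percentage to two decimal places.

12.25%

P = C/r ⇒ r = C/P = $96.49/$787.77 = 0.122485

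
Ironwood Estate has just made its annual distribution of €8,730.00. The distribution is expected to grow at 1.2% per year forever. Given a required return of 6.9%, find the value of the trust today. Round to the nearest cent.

€154995.79

D₁ = D₀ × (1 + g) = €8,730.00 × 1.012 = €8,834.7600
Growing perpetuity: P = D₁ / (r − g) = €8,834.7600 / (0.069 − 0.012) = €154,995.79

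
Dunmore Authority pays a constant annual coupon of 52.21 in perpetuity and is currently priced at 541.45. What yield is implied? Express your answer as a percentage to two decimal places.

P = C/r ⇒ r = C/P = 52.21/541.45 = 0.096426

9.64%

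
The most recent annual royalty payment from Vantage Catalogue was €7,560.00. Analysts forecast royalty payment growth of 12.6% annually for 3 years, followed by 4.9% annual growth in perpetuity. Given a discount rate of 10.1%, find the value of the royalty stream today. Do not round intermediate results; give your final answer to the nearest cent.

D_1 = 8512.56000
D_2 = 9585.14256
D_3 = 10792.87052
Terminal value at year 3: TV = D_3×(1+g_2)/(r−g_2) = 11321.72118/0.052 = 217725.40727
P_0 = D_1/(1+r)^1 + D_2/(1+r)^2 + D_3/(1+r)^3 + TV/(1+r)^3
    = 7731.66213 + 7907.22212 + 8086.76849 + 163135.00278 = 186860.65552

€186860.66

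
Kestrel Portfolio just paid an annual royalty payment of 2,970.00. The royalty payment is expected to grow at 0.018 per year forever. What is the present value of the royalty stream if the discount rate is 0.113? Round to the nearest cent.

31825.89

D₁ = D₀ × (1 + g) = 2,970.00 × 1.018 = 3,023.4600
Growing perpetuity: P = D₁ / (r − g) = 3,023.4600 / (0.113 − 0.018) = 31,825.89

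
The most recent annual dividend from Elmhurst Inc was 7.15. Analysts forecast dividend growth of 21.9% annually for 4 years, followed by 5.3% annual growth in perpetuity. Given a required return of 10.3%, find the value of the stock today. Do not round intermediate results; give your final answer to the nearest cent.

261.59

D_1 = 8.71585
D_2 = 10.62462
D_3 = 12.95141
D_4 = 15.78777
Terminal value at year 4: TV = D_4×(1+g_2)/(r−g_2) = 16.62452/0.05 = 332.49049
P_0 = D_1/(1+r)^1 + D_2/(1+r)^2 + D_3/(1+r)^3 + D_4/(1+r)^4 + TV/(1+r)^4
    = 7.90195 + 8.73298 + 9.65141 + 10.66642 + 224.63487 = 261.58763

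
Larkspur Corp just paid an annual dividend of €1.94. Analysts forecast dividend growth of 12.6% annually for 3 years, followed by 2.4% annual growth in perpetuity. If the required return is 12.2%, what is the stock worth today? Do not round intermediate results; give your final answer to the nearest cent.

D_1 = 2.18444
D_2 = 2.45968
D_3 = 2.76960
Terminal value at year 3: TV = D_3×(1+g_2)/(r−g_2) = 2.83607/0.098 = 28.93948
P_0 = D_1/(1+r)^1 + D_2/(1+r)^2 + D_3/(1+r)^3 + TV/(1+r)^3
    = 1.94692 + 1.95386 + 1.96082 + 20.48860 = 26.35019

€26.35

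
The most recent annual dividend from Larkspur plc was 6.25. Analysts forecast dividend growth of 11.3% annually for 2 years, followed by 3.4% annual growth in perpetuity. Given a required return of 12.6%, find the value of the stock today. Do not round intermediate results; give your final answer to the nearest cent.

D_1 = 6.95625
D_2 = 7.74231
Terminal value at year 2: TV = D_2×(1+g_2)/(r−g_2) = 8.00554/0.092 = 87.01679
P_0 = D_1/(1+r)^1 + D_2/(1+r)^2 + TV/(1+r)^2
    = 6.17784 + 6.10652 + 68.63194 = 80.91630

80.92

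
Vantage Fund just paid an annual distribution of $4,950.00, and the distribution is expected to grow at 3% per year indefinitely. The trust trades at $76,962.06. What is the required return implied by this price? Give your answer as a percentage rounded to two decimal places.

9.62%

D₁ = $4,950.00 × 1.03 = $5,098.5000
P = D₁/(r − g) ⇒ r = D₁/P + g = $5,098.5000/$76,962.06 + 0.03 = 0.066247 + 0.03 = 0.096247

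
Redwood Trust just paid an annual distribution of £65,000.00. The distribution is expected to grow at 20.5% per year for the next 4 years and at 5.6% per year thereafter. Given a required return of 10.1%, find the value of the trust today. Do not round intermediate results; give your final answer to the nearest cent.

£2516063.80

D_1 = 78325.00000
D_2 = 94381.62500
D_3 = 113729.85812
D_4 = 137044.47904
Terminal value at year 4: TV = D_4×(1+g_2)/(r−g_2) = 144718.96987/0.045 = 3215977.10815
P_0 = D_1/(1+r)^1 + D_2/(1+r)^2 + D_3/(1+r)^3 + D_4/(1+r)^4 + TV/(1+r)^4
    = 71139.87284 + 77859.71551 + 85214.31171 + 93263.61999 + 2188586.28237 = 2516063.80242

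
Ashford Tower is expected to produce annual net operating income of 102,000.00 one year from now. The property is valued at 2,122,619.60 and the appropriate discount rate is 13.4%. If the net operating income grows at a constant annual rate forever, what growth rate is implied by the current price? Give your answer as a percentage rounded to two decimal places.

P = D₁/(r−g) ⇒ g = r − D₁/P = 0.134 − 102,000.00/2,122,619.60 = 0.085946

8.59%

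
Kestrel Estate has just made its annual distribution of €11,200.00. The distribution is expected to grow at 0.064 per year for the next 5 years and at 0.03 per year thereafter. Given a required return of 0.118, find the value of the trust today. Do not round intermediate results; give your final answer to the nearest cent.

€150735.72

D_1 = 11916.80000
D_2 = 12679.47520
D_3 = 13490.96161
D_4 = 14354.38316
D_5 = 15273.06368
Terminal value at year 5: TV = D_5×(1+g_2)/(r−g_2) = 15731.25559/0.088 = 178764.26805
P_0 = D_1/(1+r)^1 + D_2/(1+r)^2 + D_3/(1+r)^3 + D_4/(1+r)^4 + D_5/(1+r)^5 + TV/(1+r)^5
    = 10659.03399 + 10144.19693 + 9654.22677 + 9187.92244 + 8744.14085 + 102346.19407 = 150735.71505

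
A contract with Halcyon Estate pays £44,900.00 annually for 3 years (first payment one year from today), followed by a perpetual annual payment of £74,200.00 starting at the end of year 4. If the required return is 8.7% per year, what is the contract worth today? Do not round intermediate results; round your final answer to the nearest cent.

PV of 3-year annuity: £44,900.00 × [1 − (1+0.087)^−3] / 0.087 = 114265.56362
Perpetuity value at year 3: £74,200.00 / 0.087 = 852873.56322
PV of perpetuity: 852873.56322 / (1+0.087)^3 = 664042.72088
Total PV = 114265.56362 + 664042.72088 = 778308.28451

£778308.28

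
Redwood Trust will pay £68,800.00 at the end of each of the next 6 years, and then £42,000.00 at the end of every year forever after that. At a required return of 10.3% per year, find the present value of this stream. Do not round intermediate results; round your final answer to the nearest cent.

PV of 6-year annuity: £68,800.00 × [1 − (1+0.103)^−6] / 0.103 = 297025.88723
Perpetuity value at year 6: £42,000.00 / 0.103 = 407766.99029
PV of perpetuity: 407766.99029 / (1+0.103)^6 = 226443.04750
Total PV = 297025.88723 + 226443.04750 = 523468.93474

£523468.93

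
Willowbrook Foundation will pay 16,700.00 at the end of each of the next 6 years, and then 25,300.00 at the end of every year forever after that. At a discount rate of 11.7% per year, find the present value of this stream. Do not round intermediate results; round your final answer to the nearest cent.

PV of 6-year annuity: 16,700.00 × [1 − (1+0.117)^−6] / 0.117 = 69247.86466
Perpetuity value at year 6: 25,300.00 / 0.117 = 216239.31624
PV of perpetuity: 216239.31624 / (1+0.117)^6 = 111330.87457
Total PV = 69247.86466 + 111330.87457 = 180578.73923

180578.74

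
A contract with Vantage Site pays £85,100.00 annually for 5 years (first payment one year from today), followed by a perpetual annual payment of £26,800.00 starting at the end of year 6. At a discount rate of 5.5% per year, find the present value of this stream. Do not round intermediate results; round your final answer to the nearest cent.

£736230.31

PV of 5-year annuity: £85,100.00 × [1 − (1+0.055)^−5] / 0.055 = 363401.20888
Perpetuity value at year 5: £26,800.00 / 0.055 = 487272.72727
PV of perpetuity: 487272.72727 / (1+0.055)^5 = 372829.10333
Total PV = 363401.20888 + 372829.10333 = 736230.31220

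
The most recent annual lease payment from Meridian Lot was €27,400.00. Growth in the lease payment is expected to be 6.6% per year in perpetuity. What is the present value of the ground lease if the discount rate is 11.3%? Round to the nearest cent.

D₁ = D₀ × (1 + g) = €27,400.00 × 1.066 = €29,208.4000
Growing perpetuity: P = D₁ / (r − g) = €29,208.4000 / (0.113 − 0.066) = €621,455.32

€621455.32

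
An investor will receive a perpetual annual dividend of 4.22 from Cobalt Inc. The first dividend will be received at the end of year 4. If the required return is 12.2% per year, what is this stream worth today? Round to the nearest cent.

Value at end of year 3: C / r = 4.22 / 0.122 = 34.5902
Discount to today: PV = 34.5902 / (1 + 0.122)^3 = 34.5902 / 1.412468 = 24.49

24.49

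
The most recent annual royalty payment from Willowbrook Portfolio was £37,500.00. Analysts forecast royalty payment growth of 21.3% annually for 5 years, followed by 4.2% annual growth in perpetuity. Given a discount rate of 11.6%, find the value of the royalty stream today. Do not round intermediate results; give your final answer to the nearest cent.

D_1 = 45487.50000
D_2 = 55176.33750
D_3 = 66928.89739
D_4 = 81184.75253
D_5 = 98477.10482
Terminal value at year 5: TV = D_5×(1+g_2)/(r−g_2) = 102613.14322/0.074 = 1386664.09760
P_0 = D_1/(1+r)^1 + D_2/(1+r)^2 + D_3/(1+r)^3 + D_4/(1+r)^4 + D_5/(1+r)^5 + TV/(1+r)^5
    = 40759.40860 + 44302.11706 + 48152.74909 + 52338.06868 + 56887.16605 + 801032.79764 = 1043472.30713

£1043472.31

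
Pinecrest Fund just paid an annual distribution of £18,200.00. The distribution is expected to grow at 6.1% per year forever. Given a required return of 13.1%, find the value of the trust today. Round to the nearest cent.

D₁ = D₀ × (1 + g) = £18,200.00 × 1.061 = £19,310.2000
Growing perpetuity: P = D₁ / (r − g) = £19,310.2000 / (0.131 − 0.061) = £275,860.00

£275860.00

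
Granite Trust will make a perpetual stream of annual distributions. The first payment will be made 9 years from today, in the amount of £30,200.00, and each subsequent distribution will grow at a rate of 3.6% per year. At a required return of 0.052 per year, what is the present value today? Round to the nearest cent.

Value at end of year 8: C₁ / (r − g) = £30,200.00 / (0.052 − 0.036) = £1,887,500.0000
Discount to today: PV = £1,887,500.0000 / (1 + 0.052)^8 = £1,887,500.0000 / 1.500120 = £1,258,232.91

£1258232.91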